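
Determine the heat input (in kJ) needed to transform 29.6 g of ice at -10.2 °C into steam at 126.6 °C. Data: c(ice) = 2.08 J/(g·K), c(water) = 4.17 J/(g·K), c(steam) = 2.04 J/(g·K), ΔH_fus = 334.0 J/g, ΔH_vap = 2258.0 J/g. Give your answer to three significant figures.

q = 91.3 kJ

q1 (heat ice -10.2→0.0 °C): 29.6 × 2.08 × 10.2 = 628 J
q2 (melt at 0 °C): 29.6 × 334.0 = 9886 J
q3 (heat water 0.0→100.0 °C): 29.6 × 4.17 × 100.0 = 12343 J
q4 (vaporize at 100 °C): 29.6 × 2258.0 = 66837 J
q5 (heat steam 100.0→126.6 °C): 29.6 × 2.04 × 26.6 = 1606 J
Total: 628 + 9886 + 12343 + 66837 + 1606 = 91300 J = 91.3 kJ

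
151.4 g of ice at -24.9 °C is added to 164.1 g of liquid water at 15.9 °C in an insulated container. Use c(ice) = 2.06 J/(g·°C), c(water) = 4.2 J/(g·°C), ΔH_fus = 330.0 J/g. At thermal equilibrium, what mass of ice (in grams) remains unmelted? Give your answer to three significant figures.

m_ice remaining = 142 g

Heat to warm all ice to 0 °C: 151.4×2.06×24.9 = 7765.9 J
Heat released by water cooling to 0 °C: 164.1×4.2×15.9 = 10959 J
10959 J < 7765.9 + 151.4×330.0 = 57727.9 J, so not all ice melts; final T = 0 °C.
Heat left for melting: 10959 − 7765.9 = 3193.1 J
Mass melted = 3193.1 / 330.0 = 9.676 g
Ice remaining = 151.4 − 9.676 = 141.724 g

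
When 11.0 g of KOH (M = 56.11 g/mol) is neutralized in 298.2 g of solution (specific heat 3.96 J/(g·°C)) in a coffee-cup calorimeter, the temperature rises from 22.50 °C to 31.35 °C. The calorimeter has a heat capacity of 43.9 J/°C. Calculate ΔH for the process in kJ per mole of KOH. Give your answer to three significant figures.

|ΔT| = |31.35 − 22.50| = 8.85 °C
|q_surr| = (298.2 × 3.96 + 43.9) × 8.85 = 1224.772 × 8.85 = 10840 J
n(KOH) = 11.0 / 56.11 = 0.1960 mol
Temperature rose, so q_rxn = −|q_surr| = -10.84 kJ
ΔH = q_rxn / n = -55.31 kJ/mol

ΔH = -55.3 kJ/mol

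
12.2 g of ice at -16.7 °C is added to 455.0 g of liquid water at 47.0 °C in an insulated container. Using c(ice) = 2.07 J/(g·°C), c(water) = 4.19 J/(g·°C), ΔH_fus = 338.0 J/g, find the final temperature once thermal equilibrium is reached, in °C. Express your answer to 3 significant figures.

T_f = 43.5 °C

Heat to bring ice to 0 °C and melt it: q₁ = 12.2×2.07×16.7 + 12.2×338.0 = 4545.3 J
Heat the water can supply cooling to 0 °C: 455.0×4.19×47.0 = 89603.2 J > q₁, so all ice melts.
Energy balance: 455.0×4.19×(47.0 − T) = 4545.3 + 12.2×4.19×(T − 0)
1906.45(47.0 − T) = 4545.3 + 51.118 T
89603.2 − 4545.3 = 1957.568 T
T = 85057.9 / 1957.568 = 43.45 °C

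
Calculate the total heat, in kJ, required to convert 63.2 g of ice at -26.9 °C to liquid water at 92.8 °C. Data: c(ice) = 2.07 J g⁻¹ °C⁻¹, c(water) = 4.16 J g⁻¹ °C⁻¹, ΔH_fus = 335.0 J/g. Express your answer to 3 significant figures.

q = 49.1 kJ

q1 (heat ice -26.9→0.0 °C): 63.2 × 2.07 × 26.9 = 3519 J
q2 (melt at 0 °C): 63.2 × 335.0 = 21172 J
q3 (heat water 0.0→92.8 °C): 63.2 × 4.16 × 92.8 = 24398 J
Total: 3519 + 21172 + 24398 = 49089 J = 49.1 kJ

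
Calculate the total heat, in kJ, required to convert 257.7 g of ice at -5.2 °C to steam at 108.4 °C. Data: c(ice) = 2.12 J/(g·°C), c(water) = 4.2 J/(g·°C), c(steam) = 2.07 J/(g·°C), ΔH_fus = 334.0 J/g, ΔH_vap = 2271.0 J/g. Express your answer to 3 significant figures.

q1 (heat ice -5.2→0.0 °C): 257.7 × 2.12 × 5.2 = 2841 J
q2 (melt at 0 °C): 257.7 × 334.0 = 86072 J
q3 (heat water 0.0→100.0 °C): 257.7 × 4.2 × 100.0 = 108234 J
q4 (vaporize at 100 °C): 257.7 × 2271.0 = 585237 J
q5 (heat steam 100.0→108.4 °C): 257.7 × 2.07 × 8.4 = 4481 J
Total: 2841 + 86072 + 108234 + 585237 + 4481 = 786865 J = 787 kJ

q = 787 kJ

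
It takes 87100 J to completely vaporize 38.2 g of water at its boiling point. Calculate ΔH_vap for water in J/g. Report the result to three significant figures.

ΔH_vap = q / m = 87100 / 38.2 = 2280 J/g

ΔH_vap = 2280 J/g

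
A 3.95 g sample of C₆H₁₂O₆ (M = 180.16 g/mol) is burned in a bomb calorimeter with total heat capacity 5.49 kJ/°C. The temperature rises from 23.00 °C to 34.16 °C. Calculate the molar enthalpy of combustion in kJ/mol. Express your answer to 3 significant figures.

ΔT = 34.16 − 23.00 = 11.16 °C
q_cal = C_cal × ΔT = 5.49 × 11.16 = 61.2684 kJ
n = 3.95 / 180.16 = 0.021925 mol
q_rxn = −q_cal = -61.2684 kJ
ΔH = -61.2684 / 0.021925 = -2794 kJ/mol

ΔH = -2790 kJ/mol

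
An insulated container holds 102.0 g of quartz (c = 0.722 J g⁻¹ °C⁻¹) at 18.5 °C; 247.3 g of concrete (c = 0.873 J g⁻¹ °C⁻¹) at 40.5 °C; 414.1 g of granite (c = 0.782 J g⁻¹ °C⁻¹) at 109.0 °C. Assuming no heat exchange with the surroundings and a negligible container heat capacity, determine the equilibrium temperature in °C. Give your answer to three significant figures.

T_f = 74.0 °C

Σ mᵢcᵢ(T − Tᵢ) = 0  ⇒  T = Σ mᵢcᵢTᵢ / Σ mᵢcᵢ
Σ mᵢcᵢ = 102.0×0.722 + 247.3×0.873 + 414.1×0.782 = 613.3631
Σ mᵢcᵢTᵢ = 73.644×18.5 + 215.8929×40.5 + 323.8262×109.0 = 45403
T = 45403 / 613.3631 = 74.02 °C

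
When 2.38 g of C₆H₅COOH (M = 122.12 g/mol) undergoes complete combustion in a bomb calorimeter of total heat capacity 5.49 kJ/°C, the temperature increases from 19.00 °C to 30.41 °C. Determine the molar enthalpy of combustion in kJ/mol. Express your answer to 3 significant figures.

ΔH = -3210 kJ/mol

ΔT = 30.41 − 19.00 = 11.41 °C
q_cal = C_cal × ΔT = 5.49 × 11.41 = 62.6409 kJ
n = 2.38 / 122.12 = 0.01949 mol
q_rxn = −q_cal = -62.6409 kJ
ΔH = -62.6409 / 0.01949 = -3214 kJ/mol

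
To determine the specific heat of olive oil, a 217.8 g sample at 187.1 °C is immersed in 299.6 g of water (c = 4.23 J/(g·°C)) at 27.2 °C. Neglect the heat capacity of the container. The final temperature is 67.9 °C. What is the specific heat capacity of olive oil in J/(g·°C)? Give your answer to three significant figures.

c = 1.99 J/(g·°C)

q_gained = (299.6 × 4.23) × (67.9 − 27.2) = 51580 J
q_lost = 217.8 × c × (187.1 − 67.9) = 25961.76 c
Set equal: c = 51580 / 25961.76 = 1.99 J/(g·°C)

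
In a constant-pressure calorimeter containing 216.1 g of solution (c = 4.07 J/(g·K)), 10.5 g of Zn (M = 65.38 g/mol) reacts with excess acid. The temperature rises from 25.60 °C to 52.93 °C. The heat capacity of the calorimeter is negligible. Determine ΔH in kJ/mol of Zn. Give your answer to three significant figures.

|ΔT| = |52.93 − 25.60| = 27.33 °C
|q_surr| = (216.1 × 4.07) × 27.33 = 879.527 × 27.33 = 24040 J
n(Zn) = 10.5 / 65.38 = 0.1606 mol
Temperature rose, so q_rxn = −|q_surr| = -24.04 kJ
ΔH = q_rxn / n = -149.7 kJ/mol

ΔH = -150 kJ/mol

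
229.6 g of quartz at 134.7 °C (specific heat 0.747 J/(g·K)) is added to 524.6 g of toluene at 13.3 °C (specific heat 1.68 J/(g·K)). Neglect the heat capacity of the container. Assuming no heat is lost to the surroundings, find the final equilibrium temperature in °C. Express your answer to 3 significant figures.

Heat lost by quartz = heat gained by toluene.
(229.6)(0.747)(134.7 − T) = (524.6)(1.68)(T − 13.3)
171.5112 (134.7 − T) = 881.328 (T − 13.3)
23103 − 171.5112 T = 881.328 T − 11722
34825 = 1052.8392 T
T = 33.08 °C

T_f = 33.1 °C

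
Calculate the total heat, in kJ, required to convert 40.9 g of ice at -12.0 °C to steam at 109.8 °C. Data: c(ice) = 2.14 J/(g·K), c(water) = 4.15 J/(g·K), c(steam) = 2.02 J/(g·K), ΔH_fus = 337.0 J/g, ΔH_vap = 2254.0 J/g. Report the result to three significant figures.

q = 125 kJ

q1 (heat ice -12.0→0.0 °C): 40.9 × 2.14 × 12.0 = 1050 J
q2 (melt at 0 °C): 40.9 × 337.0 = 13783 J
q3 (heat water 0.0→100.0 °C): 40.9 × 4.15 × 100.0 = 16974 J
q4 (vaporize at 100 °C): 40.9 × 2254.0 = 92189 J
q5 (heat steam 100.0→109.8 °C): 40.9 × 2.02 × 9.8 = 810 J
Total: 1050 + 13783 + 16974 + 92189 + 810 = 124806 J = 125 kJ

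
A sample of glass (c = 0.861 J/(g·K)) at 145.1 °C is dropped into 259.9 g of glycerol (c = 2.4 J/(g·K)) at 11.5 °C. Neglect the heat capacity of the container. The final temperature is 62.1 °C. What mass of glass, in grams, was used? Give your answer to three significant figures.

m = 442 g

q_gained = (259.9 × 2.4) × (62.1 − 11.5) = 31560 J
q_lost = m × 0.861 × (145.1 − 62.1) = 71.463 m
m = 31560 / 71.463 = 442 g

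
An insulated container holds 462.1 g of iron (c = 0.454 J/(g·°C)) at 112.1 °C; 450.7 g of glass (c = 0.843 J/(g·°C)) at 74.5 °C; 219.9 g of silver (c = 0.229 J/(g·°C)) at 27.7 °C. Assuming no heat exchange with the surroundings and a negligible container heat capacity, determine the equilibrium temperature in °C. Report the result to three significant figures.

T_f = 83.1 °C

Σ mᵢcᵢ(T − Tᵢ) = 0  ⇒  T = Σ mᵢcᵢTᵢ / Σ mᵢcᵢ
Σ mᵢcᵢ = 462.1×0.454 + 450.7×0.843 + 219.9×0.229 = 640.0906
Σ mᵢcᵢTᵢ = 209.7934×112.1 + 379.9401×74.5 + 50.3571×27.7 = 53218
T = 53218 / 640.0906 = 83.14 °C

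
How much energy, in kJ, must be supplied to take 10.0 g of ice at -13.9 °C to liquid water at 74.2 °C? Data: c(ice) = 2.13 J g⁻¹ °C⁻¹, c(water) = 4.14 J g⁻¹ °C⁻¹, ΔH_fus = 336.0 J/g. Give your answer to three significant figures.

q1 (heat ice -13.9→0.0 °C): 10.0 × 2.13 × 13.9 = 296 J
q2 (melt at 0 °C): 10.0 × 336.0 = 3360 J
q3 (heat water 0.0→74.2 °C): 10.0 × 4.14 × 74.2 = 3072 J
Total: 296 + 3360 + 3072 = 6728 J = 6.73 kJ

q = 6.73 kJ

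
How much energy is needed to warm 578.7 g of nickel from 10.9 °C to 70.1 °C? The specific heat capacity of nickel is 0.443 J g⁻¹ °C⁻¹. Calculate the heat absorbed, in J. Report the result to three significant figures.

q = 15200 J

q = m c ΔT = 578.7 × 0.443 × (70.1 − 10.9)
q = 578.7 × 0.443 × 59.2 = 15180 J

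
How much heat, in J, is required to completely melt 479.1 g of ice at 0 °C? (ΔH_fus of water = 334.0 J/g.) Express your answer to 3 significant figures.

q = m × ΔH_fus = 479.1 × 334.0 = 160000 J

q = 160000 J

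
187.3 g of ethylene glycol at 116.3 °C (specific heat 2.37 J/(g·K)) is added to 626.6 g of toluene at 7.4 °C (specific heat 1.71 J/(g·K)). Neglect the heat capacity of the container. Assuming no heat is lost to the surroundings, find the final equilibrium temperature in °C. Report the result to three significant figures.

T_f = 39.3 °C

Heat lost by ethylene glycol = heat gained by toluene.
(187.3)(2.37)(116.3 − T) = (626.6)(1.71)(T − 7.4)
443.901 (116.3 − T) = 1071.486 (T − 7.4)
51626 − 443.901 T = 1071.486 T − 7929.0
59555.0 = 1515.387 T
T = 39.30 °C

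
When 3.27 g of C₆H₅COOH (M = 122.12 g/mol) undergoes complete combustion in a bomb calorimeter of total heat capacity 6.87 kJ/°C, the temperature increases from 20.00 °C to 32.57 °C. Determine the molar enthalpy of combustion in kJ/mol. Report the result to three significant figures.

ΔT = 32.57 − 20.00 = 12.57 °C
q_cal = C_cal × ΔT = 6.87 × 12.57 = 86.3559 kJ
n = 3.27 / 122.12 = 0.026777 mol
q_rxn = −q_cal = -86.3559 kJ
ΔH = -86.3559 / 0.026777 = -3225 kJ/mol

ΔH = -3230 kJ/mol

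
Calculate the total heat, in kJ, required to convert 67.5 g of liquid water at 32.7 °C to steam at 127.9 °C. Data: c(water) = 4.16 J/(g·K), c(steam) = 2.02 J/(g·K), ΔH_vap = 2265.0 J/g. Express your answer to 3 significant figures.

q1 (heat water 32.7→100.0 °C): 67.5 × 4.16 × 67.3 = 18898 J
q2 (vaporize at 100 °C): 67.5 × 2265.0 = 152888 J
q3 (heat steam 100.0→127.9 °C): 67.5 × 2.02 × 27.9 = 3804 J
Total: 18898 + 152888 + 3804 = 175590 J = 176 kJ

q = 176 kJ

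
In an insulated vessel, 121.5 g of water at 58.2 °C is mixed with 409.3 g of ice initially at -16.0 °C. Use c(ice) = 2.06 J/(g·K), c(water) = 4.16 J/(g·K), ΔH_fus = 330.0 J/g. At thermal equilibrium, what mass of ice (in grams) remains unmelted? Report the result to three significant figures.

m_ice remaining = 361 g

Heat to warm all ice to 0 °C: 409.3×2.06×16.0 = 13491 J
Heat released by water cooling to 0 °C: 121.5×4.16×58.2 = 29417 J
29417 J < 13491 + 409.3×330.0 = 148560 J, so not all ice melts; final T = 0 °C.
Heat left for melting: 29417 − 13491 = 15926 J
Mass melted = 15926 / 330.0 = 48.26 g
Ice remaining = 409.3 − 48.26 = 361.04 g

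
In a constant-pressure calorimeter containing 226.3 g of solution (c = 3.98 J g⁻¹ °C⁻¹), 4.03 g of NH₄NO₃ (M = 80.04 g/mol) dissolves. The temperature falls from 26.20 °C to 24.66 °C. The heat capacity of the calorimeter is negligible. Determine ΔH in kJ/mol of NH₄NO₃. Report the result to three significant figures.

ΔH = 27.5 kJ/mol

|ΔT| = |24.66 − 26.20| = 1.54 °C
|q_surr| = (226.3 × 3.98) × 1.54 = 900.674 × 1.54 = 1387 J
n(NH₄NO₃) = 4.03 / 80.04 = 0.05035 mol
Temperature fell, so q_rxn = +|q_surr| = 1.387 kJ
ΔH = q_rxn / n = 27.547 kJ/mol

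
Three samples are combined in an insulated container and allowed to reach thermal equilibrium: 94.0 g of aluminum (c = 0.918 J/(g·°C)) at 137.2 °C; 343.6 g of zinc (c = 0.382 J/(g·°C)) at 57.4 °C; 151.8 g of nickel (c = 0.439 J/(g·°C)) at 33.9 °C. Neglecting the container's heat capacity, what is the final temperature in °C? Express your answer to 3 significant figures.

T_f = 76.1 °C

Σ mᵢcᵢ(T − Tᵢ) = 0  ⇒  T = Σ mᵢcᵢTᵢ / Σ mᵢcᵢ
Σ mᵢcᵢ = 94.0×0.918 + 343.6×0.382 + 151.8×0.439 = 284.1874
Σ mᵢcᵢTᵢ = 86.292×137.2 + 131.2552×57.4 + 66.6402×33.9 = 21632
T = 21632 / 284.1874 = 76.12 °C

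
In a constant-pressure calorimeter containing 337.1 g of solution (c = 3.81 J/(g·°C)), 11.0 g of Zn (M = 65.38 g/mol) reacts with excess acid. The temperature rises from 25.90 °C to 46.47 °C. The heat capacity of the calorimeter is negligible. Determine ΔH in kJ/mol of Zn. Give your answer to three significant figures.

|ΔT| = |46.47 − 25.90| = 20.57 °C
|q_surr| = (337.1 × 3.81) × 20.57 = 1284.351 × 20.57 = 26420 J
n(Zn) = 11.0 / 65.38 = 0.1682 mol
Temperature rose, so q_rxn = −|q_surr| = -26.42 kJ
ΔH = q_rxn / n = -157.1 kJ/mol

ΔH = -157 kJ/mol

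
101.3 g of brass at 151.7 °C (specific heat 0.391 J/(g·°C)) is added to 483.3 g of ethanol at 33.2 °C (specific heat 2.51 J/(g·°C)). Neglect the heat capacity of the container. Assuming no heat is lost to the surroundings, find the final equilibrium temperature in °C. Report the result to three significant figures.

Heat lost by brass = heat gained by ethanol.
(101.3)(0.391)(151.7 − T) = (483.3)(2.51)(T − 33.2)
39.6083 (151.7 − T) = 1213.083 (T − 33.2)
6008.6 − 39.6083 T = 1213.083 T − 40274
46282.6 = 1252.6913 T
T = 36.947 °C

T_f = 36.9 °C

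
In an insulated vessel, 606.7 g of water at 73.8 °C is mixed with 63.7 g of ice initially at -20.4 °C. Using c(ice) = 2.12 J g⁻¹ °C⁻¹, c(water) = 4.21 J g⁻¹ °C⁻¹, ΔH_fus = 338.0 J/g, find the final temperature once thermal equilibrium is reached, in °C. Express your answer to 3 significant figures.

Heat to bring ice to 0 °C and melt it: q₁ = 63.7×2.12×20.4 + 63.7×338.0 = 24285 J
Heat the water can supply cooling to 0 °C: 606.7×4.21×73.8 = 188500 J > q₁, so all ice melts.
Energy balance: 606.7×4.21×(73.8 − T) = 24285 + 63.7×4.21×(T − 0)
2554.207(73.8 − T) = 24285 + 268.177 T
188500 − 24285 = 2822.384 T
T = 164215 / 2822.384 = 58.18 °C

T_f = 58.2 °C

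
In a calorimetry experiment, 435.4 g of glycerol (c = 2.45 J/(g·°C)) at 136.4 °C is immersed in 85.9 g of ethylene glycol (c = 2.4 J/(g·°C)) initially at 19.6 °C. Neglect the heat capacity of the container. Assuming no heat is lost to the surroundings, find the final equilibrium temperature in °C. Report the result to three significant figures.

Heat lost by glycerol = heat gained by ethylene glycol.
(435.4)(2.45)(136.4 − T) = (85.9)(2.4)(T − 19.6)
1066.73 (136.4 − T) = 206.16 (T − 19.6)
145500 − 1066.73 T = 206.16 T − 4040.7
149540.7 = 1272.89 T
T = 117.48 °C

T_f = 117 °C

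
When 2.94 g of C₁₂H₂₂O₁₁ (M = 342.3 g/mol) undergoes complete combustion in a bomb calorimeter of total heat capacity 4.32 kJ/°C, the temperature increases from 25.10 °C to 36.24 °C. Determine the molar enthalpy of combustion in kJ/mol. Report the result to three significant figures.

ΔH = -5600 kJ/mol

ΔT = 36.24 − 25.10 = 11.14 °C
q_cal = C_cal × ΔT = 4.32 × 11.14 = 48.1248 kJ
n = 2.94 / 342.3 = 0.008589 mol
q_rxn = −q_cal = -48.1248 kJ
ΔH = -48.1248 / 0.008589 = -5603 kJ/mol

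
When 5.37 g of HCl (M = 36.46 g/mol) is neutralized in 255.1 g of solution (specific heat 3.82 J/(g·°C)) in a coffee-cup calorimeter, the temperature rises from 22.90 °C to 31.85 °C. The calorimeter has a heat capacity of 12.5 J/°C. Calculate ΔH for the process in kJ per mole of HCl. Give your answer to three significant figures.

ΔH = -60.0 kJ/mol

|ΔT| = |31.85 − 22.90| = 8.95 °C
|q_surr| = (255.1 × 3.82 + 12.5) × 8.95 = 986.982 × 8.95 = 8833 J
n(HCl) = 5.37 / 36.46 = 0.1473 mol
Temperature rose, so q_rxn = −|q_surr| = -8.833 kJ
ΔH = q_rxn / n = -59.97 kJ/mol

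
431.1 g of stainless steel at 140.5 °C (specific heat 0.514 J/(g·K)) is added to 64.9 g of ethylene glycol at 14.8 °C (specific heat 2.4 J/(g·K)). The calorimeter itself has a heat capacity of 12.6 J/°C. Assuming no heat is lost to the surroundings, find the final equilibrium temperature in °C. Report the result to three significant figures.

Heat lost by stainless steel = heat gained by ethylene glycol + calorimeter.
(431.1)(0.514)(140.5 − T) = [(64.9)(2.4) + 12.6](T − 14.8)
221.5854 (140.5 − T) = 168.36 (T − 14.8)
31133 − 221.5854 T = 168.36 T − 2491.7
33624.7 = 389.9454 T
T = 86.23 °C

T_f = 86.2 °C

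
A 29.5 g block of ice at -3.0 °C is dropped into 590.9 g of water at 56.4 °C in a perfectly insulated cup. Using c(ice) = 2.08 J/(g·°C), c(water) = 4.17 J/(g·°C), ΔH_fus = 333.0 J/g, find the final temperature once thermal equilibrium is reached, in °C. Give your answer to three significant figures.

Heat to bring ice to 0 °C and melt it: q₁ = 29.5×2.08×3.0 + 29.5×333.0 = 10008 J
Heat the water can supply cooling to 0 °C: 590.9×4.17×56.4 = 138973 J > q₁, so all ice melts.
Energy balance: 590.9×4.17×(56.4 − T) = 10008 + 29.5×4.17×(T − 0)
2464.053(56.4 − T) = 10008 + 123.015 T
138973 − 10008 = 2587.068 T
T = 128965 / 2587.068 = 49.8499 °C

T_f = 49.8 °C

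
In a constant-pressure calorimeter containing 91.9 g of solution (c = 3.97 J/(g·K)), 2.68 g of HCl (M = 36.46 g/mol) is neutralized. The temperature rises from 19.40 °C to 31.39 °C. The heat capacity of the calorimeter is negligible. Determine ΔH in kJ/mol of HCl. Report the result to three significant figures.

|ΔT| = |31.39 − 19.40| = 11.99 °C
|q_surr| = (91.9 × 3.97) × 11.99 = 364.843 × 11.99 = 4374 J
n(HCl) = 2.68 / 36.46 = 0.07351 mol
Temperature rose, so q_rxn = −|q_surr| = -4.374 kJ
ΔH = q_rxn / n = -59.50 kJ/mol

ΔH = -59.5 kJ/mol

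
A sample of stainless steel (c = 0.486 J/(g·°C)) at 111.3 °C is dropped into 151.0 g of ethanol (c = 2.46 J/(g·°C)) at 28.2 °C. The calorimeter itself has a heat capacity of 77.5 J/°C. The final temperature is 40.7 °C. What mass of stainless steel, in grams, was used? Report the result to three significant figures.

q_gained = (151.0 × 2.46 + 77.5) × (40.7 − 28.2) = 5612 J
q_lost = m × 0.486 × (111.3 − 40.7) = 34.3116 m
m = 5612 / 34.3116 = 164 g

m = 164 g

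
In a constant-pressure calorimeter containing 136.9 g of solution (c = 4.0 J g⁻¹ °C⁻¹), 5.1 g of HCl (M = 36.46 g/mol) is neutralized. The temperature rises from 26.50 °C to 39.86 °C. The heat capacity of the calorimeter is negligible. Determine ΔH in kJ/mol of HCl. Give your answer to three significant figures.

|ΔT| = |39.86 − 26.50| = 13.36 °C
|q_surr| = (136.9 × 4.0) × 13.36 = 547.6 × 13.36 = 7316 J
n(HCl) = 5.1 / 36.46 = 0.1399 mol
Temperature rose, so q_rxn = −|q_surr| = -7.316 kJ
ΔH = q_rxn / n = -52.29 kJ/mol

ΔH = -52.3 kJ/mol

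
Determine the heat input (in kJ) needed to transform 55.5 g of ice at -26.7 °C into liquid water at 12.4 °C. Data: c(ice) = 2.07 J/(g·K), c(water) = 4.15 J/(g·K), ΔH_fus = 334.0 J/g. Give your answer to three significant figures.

q1 (heat ice -26.7→0.0 °C): 55.5 × 2.07 × 26.7 = 3067 J
q2 (melt at 0 °C): 55.5 × 334.0 = 18537 J
q3 (heat water 0.0→12.4 °C): 55.5 × 4.15 × 12.4 = 2856 J
Total: 3067 + 18537 + 2856 = 24460 J = 24.5 kJ

q = 24.5 kJ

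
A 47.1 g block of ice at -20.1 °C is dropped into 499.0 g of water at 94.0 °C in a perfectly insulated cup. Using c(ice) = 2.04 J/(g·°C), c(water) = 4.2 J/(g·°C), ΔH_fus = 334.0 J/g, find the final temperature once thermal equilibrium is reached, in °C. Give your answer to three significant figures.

Heat to bring ice to 0 °C and melt it: q₁ = 47.1×2.04×20.1 + 47.1×334.0 = 17663 J
Heat the water can supply cooling to 0 °C: 499.0×4.2×94.0 = 197005 J > q₁, so all ice melts.
Energy balance: 499.0×4.2×(94.0 − T) = 17663 + 47.1×4.2×(T − 0)
2095.8(94.0 − T) = 17663 + 197.82 T
197005 − 17663 = 2293.62 T
T = 179342 / 2293.62 = 78.19 °C

T_f = 78.2 °C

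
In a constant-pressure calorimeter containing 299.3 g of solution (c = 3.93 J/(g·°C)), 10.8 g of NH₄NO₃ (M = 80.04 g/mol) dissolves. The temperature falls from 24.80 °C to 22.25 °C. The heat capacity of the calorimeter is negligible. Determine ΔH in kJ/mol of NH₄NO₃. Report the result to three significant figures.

ΔH = 22.2 kJ/mol

|ΔT| = |22.25 − 24.80| = 2.55 °C
|q_surr| = (299.3 × 3.93) × 2.55 = 1176.249 × 2.55 = 2999 J
n(NH₄NO₃) = 10.8 / 80.04 = 0.1349 mol
Temperature fell, so q_rxn = +|q_surr| = 2.999 kJ
ΔH = q_rxn / n = 22.23 kJ/mol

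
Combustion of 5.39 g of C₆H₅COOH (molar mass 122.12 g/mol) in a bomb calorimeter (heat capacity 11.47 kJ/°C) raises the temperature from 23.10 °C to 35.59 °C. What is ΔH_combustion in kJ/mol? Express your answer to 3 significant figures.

ΔH = -3250 kJ/mol

ΔT = 35.59 − 23.10 = 12.49 °C
q_cal = C_cal × ΔT = 11.47 × 12.49 = 143.2603 kJ
n = 5.39 / 122.12 = 0.04414 mol
q_rxn = −q_cal = -143.2603 kJ
ΔH = -143.2603 / 0.04414 = -3246 kJ/mol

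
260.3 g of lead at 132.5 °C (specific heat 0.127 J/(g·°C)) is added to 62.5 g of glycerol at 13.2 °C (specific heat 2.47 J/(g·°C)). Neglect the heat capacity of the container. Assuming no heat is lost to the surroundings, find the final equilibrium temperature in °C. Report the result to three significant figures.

T_f = 34.2 °C

Heat lost by lead = heat gained by glycerol.
(260.3)(0.127)(132.5 − T) = (62.5)(2.47)(T − 13.2)
33.0581 (132.5 − T) = 154.375 (T − 13.2)
4380.2 − 33.0581 T = 154.375 T − 2037.8
6418.0 = 187.4331 T
T = 34.24 °C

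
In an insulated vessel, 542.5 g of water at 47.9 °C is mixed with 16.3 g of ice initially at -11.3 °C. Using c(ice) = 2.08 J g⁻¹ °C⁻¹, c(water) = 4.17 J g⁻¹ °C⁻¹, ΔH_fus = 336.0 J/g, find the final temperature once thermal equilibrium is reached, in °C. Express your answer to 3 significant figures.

T_f = 44.0 °C

Heat to bring ice to 0 °C and melt it: q₁ = 16.3×2.08×11.3 + 16.3×336.0 = 5859.9 J
Heat the water can supply cooling to 0 °C: 542.5×4.17×47.9 = 108361 J > q₁, so all ice melts.
Energy balance: 542.5×4.17×(47.9 − T) = 5859.9 + 16.3×4.17×(T − 0)
2262.225(47.9 − T) = 5859.9 + 67.971 T
108361 − 5859.9 = 2330.196 T
T = 102501.1 / 2330.196 = 43.99 °C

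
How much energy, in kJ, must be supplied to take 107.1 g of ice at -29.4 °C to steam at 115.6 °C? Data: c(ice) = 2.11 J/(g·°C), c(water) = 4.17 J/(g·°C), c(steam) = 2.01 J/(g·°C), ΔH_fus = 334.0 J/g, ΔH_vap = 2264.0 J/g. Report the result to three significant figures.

q1 (heat ice -29.4→0.0 °C): 107.1 × 2.11 × 29.4 = 6644 J
q2 (melt at 0 °C): 107.1 × 334.0 = 35771 J
q3 (heat water 0.0→100.0 °C): 107.1 × 4.17 × 100.0 = 44661 J
q4 (vaporize at 100 °C): 107.1 × 2264.0 = 242474 J
q5 (heat steam 100.0→115.6 °C): 107.1 × 2.01 × 15.6 = 3358 J
Total: 6644 + 35771 + 44661 + 242474 + 3358 = 332908 J = 333 kJ

q = 333 kJ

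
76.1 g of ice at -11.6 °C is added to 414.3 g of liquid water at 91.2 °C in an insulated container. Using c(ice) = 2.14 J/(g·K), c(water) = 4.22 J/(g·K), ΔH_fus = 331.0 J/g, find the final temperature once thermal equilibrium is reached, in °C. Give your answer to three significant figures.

Heat to bring ice to 0 °C and melt it: q₁ = 76.1×2.14×11.6 + 76.1×331.0 = 27078 J
Heat the water can supply cooling to 0 °C: 414.3×4.22×91.2 = 159449 J > q₁, so all ice melts.
Energy balance: 414.3×4.22×(91.2 − T) = 27078 + 76.1×4.22×(T − 0)
1748.346(91.2 − T) = 27078 + 321.142 T
159449 − 27078 = 2069.488 T
T = 132371 / 2069.488 = 63.96 °C

T_f = 64.0 °C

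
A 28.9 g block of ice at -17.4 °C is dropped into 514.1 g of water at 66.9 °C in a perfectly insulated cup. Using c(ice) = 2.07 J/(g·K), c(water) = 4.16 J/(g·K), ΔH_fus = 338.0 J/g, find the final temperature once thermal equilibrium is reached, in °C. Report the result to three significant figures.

T_f = 58.6 °C

Heat to bring ice to 0 °C and melt it: q₁ = 28.9×2.07×17.4 + 28.9×338.0 = 10809 J
Heat the water can supply cooling to 0 °C: 514.1×4.16×66.9 = 143076 J > q₁, so all ice melts.
Energy balance: 514.1×4.16×(66.9 − T) = 10809 + 28.9×4.16×(T − 0)
2138.656(66.9 − T) = 10809 + 120.224 T
143076 − 10809 = 2258.880 T
T = 132267 / 2258.880 = 58.55 °C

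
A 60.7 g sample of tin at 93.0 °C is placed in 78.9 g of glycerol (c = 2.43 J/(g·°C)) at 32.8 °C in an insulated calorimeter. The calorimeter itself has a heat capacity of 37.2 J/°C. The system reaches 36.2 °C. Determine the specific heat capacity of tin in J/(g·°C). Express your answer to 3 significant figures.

q_gained = (78.9 × 2.43 + 37.2) × (36.2 − 32.8) = 778.4 J
q_lost = 60.7 × c × (93.0 − 36.2) = 3447.76 c
Set equal: c = 778.4 / 3447.76 = 0.226 J/(g·°C)

c = 0.226 J/(g·°C)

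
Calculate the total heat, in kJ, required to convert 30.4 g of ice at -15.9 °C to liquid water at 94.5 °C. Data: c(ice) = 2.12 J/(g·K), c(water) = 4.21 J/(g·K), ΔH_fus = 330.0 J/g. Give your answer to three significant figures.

q1 (heat ice -15.9→0.0 °C): 30.4 × 2.12 × 15.9 = 1025 J
q2 (melt at 0 °C): 30.4 × 330.0 = 10032 J
q3 (heat water 0.0→94.5 °C): 30.4 × 4.21 × 94.5 = 12094 J
Total: 1025 + 10032 + 12094 = 23151 J = 23.2 kJ

q = 23.2 kJ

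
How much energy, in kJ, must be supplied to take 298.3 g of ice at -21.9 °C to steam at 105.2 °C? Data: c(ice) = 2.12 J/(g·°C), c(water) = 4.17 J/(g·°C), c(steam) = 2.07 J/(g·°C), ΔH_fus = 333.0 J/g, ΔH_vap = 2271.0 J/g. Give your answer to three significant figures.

q1 (heat ice -21.9→0.0 °C): 298.3 × 2.12 × 21.9 = 13849 J
q2 (melt at 0 °C): 298.3 × 333.0 = 99334 J
q3 (heat water 0.0→100.0 °C): 298.3 × 4.17 × 100.0 = 124391 J
q4 (vaporize at 100 °C): 298.3 × 2271.0 = 677439 J
q5 (heat steam 100.0→105.2 °C): 298.3 × 2.07 × 5.2 = 3211 J
Total: 13849 + 99334 + 124391 + 677439 + 3211 = 918224 J = 918 kJ

q = 918 kJ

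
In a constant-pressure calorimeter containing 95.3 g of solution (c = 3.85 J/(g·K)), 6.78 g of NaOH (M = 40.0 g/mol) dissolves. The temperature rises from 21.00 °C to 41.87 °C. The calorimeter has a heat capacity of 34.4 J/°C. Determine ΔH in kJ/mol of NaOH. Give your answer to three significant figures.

ΔH = -49.4 kJ/mol

|ΔT| = |41.87 − 21.00| = 20.87 °C
|q_surr| = (95.3 × 3.85 + 34.4) × 20.87 = 401.305 × 20.87 = 8375 J
n(NaOH) = 6.78 / 40.0 = 0.1695 mol
Temperature rose, so q_rxn = −|q_surr| = -8.375 kJ
ΔH = q_rxn / n = -49.41 kJ/mol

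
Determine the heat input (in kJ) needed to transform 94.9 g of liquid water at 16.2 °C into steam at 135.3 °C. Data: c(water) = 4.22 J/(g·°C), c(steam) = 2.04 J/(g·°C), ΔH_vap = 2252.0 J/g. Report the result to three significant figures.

q1 (heat water 16.2→100.0 °C): 94.9 × 4.22 × 83.8 = 33560 J
q2 (vaporize at 100 °C): 94.9 × 2252.0 = 213715 J
q3 (heat steam 100.0→135.3 °C): 94.9 × 2.04 × 35.3 = 6834 J
Total: 33560 + 213715 + 6834 = 254109 J = 254 kJ

q = 254 kJ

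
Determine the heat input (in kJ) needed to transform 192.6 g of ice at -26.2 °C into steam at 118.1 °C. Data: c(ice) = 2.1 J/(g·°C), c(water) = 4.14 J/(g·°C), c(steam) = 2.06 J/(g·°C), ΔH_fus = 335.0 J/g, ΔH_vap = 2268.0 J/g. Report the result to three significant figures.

q1 (heat ice -26.2→0.0 °C): 192.6 × 2.1 × 26.2 = 10597 J
q2 (melt at 0 °C): 192.6 × 335.0 = 64521 J
q3 (heat water 0.0→100.0 °C): 192.6 × 4.14 × 100.0 = 79736 J
q4 (vaporize at 100 °C): 192.6 × 2268.0 = 436817 J
q5 (heat steam 100.0→118.1 °C): 192.6 × 2.06 × 18.1 = 7181 J
Total: 10597 + 64521 + 79736 + 436817 + 7181 = 598852 J = 599 kJ

q = 599 kJ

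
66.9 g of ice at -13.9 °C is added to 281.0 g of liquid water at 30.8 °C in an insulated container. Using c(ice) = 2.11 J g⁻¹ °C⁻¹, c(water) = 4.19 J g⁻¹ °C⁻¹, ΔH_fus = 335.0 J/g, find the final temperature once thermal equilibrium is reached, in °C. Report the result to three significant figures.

T_f = 8.16 °C

Heat to bring ice to 0 °C and melt it: q₁ = 66.9×2.11×13.9 + 66.9×335.0 = 24374 J
Heat the water can supply cooling to 0 °C: 281.0×4.19×30.8 = 36263.6 J > q₁, so all ice melts.
Energy balance: 281.0×4.19×(30.8 − T) = 24374 + 66.9×4.19×(T − 0)
1177.39(30.8 − T) = 24374 + 280.311 T
36263.6 − 24374 = 1457.701 T
T = 11889.6 / 1457.701 = 8.156 °C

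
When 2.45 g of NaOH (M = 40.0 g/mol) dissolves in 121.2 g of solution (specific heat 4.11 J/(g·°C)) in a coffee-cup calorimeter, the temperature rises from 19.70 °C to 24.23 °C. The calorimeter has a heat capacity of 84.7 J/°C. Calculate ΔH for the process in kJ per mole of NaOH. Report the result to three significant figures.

|ΔT| = |24.23 − 19.70| = 4.53 °C
|q_surr| = (121.2 × 4.11 + 84.7) × 4.53 = 582.832 × 4.53 = 2640 J
n(NaOH) = 2.45 / 40.0 = 0.06125 mol
Temperature rose, so q_rxn = −|q_surr| = -2.640 kJ
ΔH = q_rxn / n = -43.10 kJ/mol

ΔH = -43.1 kJ/mol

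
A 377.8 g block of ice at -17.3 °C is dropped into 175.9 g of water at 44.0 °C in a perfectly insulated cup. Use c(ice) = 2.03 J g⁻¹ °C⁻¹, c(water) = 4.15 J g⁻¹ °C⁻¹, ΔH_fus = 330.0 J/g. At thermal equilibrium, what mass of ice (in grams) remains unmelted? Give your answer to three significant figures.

m_ice remaining = 321 g

Heat to warm all ice to 0 °C: 377.8×2.03×17.3 = 13268 J
Heat released by water cooling to 0 °C: 175.9×4.15×44.0 = 32119 J
32119 J < 13268 + 377.8×330.0 = 137942 J, so not all ice melts; final T = 0 °C.
Heat left for melting: 32119 − 13268 = 18851 J
Mass melted = 18851 / 330.0 = 57.12 g
Ice remaining = 377.8 − 57.12 = 320.68 g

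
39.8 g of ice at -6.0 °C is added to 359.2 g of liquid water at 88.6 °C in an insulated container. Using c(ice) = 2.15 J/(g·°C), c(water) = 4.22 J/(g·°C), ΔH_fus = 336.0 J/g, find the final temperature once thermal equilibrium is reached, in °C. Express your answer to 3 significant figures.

Heat to bring ice to 0 °C and melt it: q₁ = 39.8×2.15×6.0 + 39.8×336.0 = 13886 J
Heat the water can supply cooling to 0 °C: 359.2×4.22×88.6 = 134302 J > q₁, so all ice melts.
Energy balance: 359.2×4.22×(88.6 − T) = 13886 + 39.8×4.22×(T − 0)
1515.824(88.6 − T) = 13886 + 167.956 T
134302 − 13886 = 1683.780 T
T = 120416 / 1683.780 = 71.52 °C

T_f = 71.5 °C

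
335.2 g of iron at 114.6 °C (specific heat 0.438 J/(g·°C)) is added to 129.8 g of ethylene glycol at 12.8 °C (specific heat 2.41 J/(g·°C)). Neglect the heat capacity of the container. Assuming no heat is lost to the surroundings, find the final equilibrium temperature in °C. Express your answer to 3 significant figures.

Heat lost by iron = heat gained by ethylene glycol.
(335.2)(0.438)(114.6 − T) = (129.8)(2.41)(T − 12.8)
146.8176 (114.6 − T) = 312.818 (T − 12.8)
16825 − 146.8176 T = 312.818 T − 4004.1
20829.1 = 459.6356 T
T = 45.32 °C

T_f = 45.3 °C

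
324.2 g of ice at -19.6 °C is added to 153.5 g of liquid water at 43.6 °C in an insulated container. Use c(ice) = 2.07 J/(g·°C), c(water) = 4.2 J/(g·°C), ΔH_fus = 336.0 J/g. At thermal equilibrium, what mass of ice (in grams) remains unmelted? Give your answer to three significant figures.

Heat to warm all ice to 0 °C: 324.2×2.07×19.6 = 13153 J
Heat released by water cooling to 0 °C: 153.5×4.2×43.6 = 28109 J
28109 J < 13153 + 324.2×336.0 = 122084.2 J, so not all ice melts; final T = 0 °C.
Heat left for melting: 28109 − 13153 = 14956 J
Mass melted = 14956 / 336.0 = 44.51 g
Ice remaining = 324.2 − 44.51 = 279.69 g

m_ice remaining = 280 g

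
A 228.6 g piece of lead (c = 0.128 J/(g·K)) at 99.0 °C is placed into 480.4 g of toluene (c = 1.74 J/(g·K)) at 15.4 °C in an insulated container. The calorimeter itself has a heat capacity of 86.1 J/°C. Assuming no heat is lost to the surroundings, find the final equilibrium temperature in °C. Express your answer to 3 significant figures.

T_f = 18.0 °C

Heat lost by lead = heat gained by toluene + calorimeter.
(228.6)(0.128)(99.0 − T) = [(480.4)(1.74) + 86.1](T − 15.4)
29.2608 (99.0 − T) = 921.996 (T − 15.4)
2896.8 − 29.2608 T = 921.996 T − 14199
17095.8 = 951.2568 T
T = 17.97 °C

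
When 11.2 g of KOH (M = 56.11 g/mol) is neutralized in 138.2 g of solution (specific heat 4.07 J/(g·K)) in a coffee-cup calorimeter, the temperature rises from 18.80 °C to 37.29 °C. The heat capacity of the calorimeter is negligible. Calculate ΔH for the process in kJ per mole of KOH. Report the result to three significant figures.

|ΔT| = |37.29 − 18.80| = 18.49 °C
|q_surr| = (138.2 × 4.07) × 18.49 = 562.474 × 18.49 = 10400 J
n(KOH) = 11.2 / 56.11 = 0.1996 mol
Temperature rose, so q_rxn = −|q_surr| = -10.40 kJ
ΔH = q_rxn / n = -52.10 kJ/mol

ΔH = -52.1 kJ/mol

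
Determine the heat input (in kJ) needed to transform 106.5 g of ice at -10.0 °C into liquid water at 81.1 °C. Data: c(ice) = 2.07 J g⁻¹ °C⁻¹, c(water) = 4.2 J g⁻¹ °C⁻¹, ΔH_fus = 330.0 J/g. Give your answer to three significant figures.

q = 73.6 kJ

q1 (heat ice -10.0→0.0 °C): 106.5 × 2.07 × 10.0 = 2205 J
q2 (melt at 0 °C): 106.5 × 330.0 = 35145 J
q3 (heat water 0.0→81.1 °C): 106.5 × 4.2 × 81.1 = 36276 J
Total: 2205 + 35145 + 36276 = 73626 J = 73.6 kJ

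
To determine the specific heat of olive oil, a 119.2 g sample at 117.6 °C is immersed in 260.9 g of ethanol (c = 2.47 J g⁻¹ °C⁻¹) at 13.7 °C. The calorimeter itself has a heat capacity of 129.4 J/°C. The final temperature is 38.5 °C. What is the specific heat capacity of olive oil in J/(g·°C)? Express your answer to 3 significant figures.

c = 2.04 J/(g·°C)

q_gained = (260.9 × 2.47 + 129.4) × (38.5 − 13.7) = 19190 J
q_lost = 119.2 × c × (117.6 − 38.5) = 9428.72 c
Set equal: c = 19190 / 9428.72 = 2.04 J/(g·°C)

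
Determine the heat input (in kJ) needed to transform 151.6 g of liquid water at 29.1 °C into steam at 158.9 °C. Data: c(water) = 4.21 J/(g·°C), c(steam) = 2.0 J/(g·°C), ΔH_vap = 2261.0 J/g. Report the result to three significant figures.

q = 406 kJ

q1 (heat water 29.1→100.0 °C): 151.6 × 4.21 × 70.9 = 45251 J
q2 (vaporize at 100 °C): 151.6 × 2261.0 = 342768 J
q3 (heat steam 100.0→158.9 °C): 151.6 × 2.0 × 58.9 = 17858 J
Total: 45251 + 342768 + 17858 = 405877 J = 406 kJ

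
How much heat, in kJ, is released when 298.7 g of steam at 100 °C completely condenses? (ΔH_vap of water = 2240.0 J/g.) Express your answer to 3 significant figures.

q = m × ΔH_vap = 298.7 × 2240.0 = 669100 J = 669 kJ

q = 669 kJ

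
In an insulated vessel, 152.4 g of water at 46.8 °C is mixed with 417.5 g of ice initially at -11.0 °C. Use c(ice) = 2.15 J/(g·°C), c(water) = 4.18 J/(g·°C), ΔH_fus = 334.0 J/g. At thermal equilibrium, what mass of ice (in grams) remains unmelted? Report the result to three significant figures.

m_ice remaining = 358 g

Heat to warm all ice to 0 °C: 417.5×2.15×11.0 = 9873.9 J
Heat released by water cooling to 0 °C: 152.4×4.18×46.8 = 29813 J
29813 J < 9873.9 + 417.5×334.0 = 149318.9 J, so not all ice melts; final T = 0 °C.
Heat left for melting: 29813 − 9873.9 = 19939.1 J
Mass melted = 19939.1 / 334.0 = 59.70 g
Ice remaining = 417.5 − 59.70 = 357.80 g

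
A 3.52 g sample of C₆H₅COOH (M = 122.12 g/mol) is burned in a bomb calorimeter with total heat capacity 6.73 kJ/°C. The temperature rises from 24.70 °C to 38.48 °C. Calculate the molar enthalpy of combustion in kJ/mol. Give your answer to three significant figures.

ΔH = -3220 kJ/mol

ΔT = 38.48 − 24.70 = 13.78 °C
q_cal = C_cal × ΔT = 6.73 × 13.78 = 92.7394 kJ
n = 3.52 / 122.12 = 0.02882 mol
q_rxn = −q_cal = -92.7394 kJ
ΔH = -92.7394 / 0.02882 = -3218 kJ/mol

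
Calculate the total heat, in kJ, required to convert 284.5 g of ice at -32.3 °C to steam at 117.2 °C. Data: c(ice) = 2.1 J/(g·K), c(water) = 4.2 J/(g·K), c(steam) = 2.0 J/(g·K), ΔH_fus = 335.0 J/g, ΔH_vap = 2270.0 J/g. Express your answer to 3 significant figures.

q1 (heat ice -32.3→0.0 °C): 284.5 × 2.1 × 32.3 = 19298 J
q2 (melt at 0 °C): 284.5 × 335.0 = 95308 J
q3 (heat water 0.0→100.0 °C): 284.5 × 4.2 × 100.0 = 119490 J
q4 (vaporize at 100 °C): 284.5 × 2270.0 = 645815 J
q5 (heat steam 100.0→117.2 °C): 284.5 × 2.0 × 17.2 = 9787 J
Total: 19298 + 95308 + 119490 + 645815 + 9787 = 889698 J = 890 kJ

q = 890 kJ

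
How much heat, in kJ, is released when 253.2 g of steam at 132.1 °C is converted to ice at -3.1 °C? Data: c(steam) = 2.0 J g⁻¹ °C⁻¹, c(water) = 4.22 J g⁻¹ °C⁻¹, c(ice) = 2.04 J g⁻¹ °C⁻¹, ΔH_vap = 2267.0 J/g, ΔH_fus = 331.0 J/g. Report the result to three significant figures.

q = 783 kJ

q1 (cool steam 132.1→100 °C): 253.2 × 2.0 × 32.1 = 16255 J
q2 (condense at 100 °C): 253.2 × 2267.0 = 574004 J
q3 (cool water 100→0 °C): 253.2 × 4.22 × 100.0 = 106850 J
q4 (freeze at 0 °C): 253.2 × 331.0 = 83809 J
q5 (cool ice 0→-3.1 °C): 253.2 × 2.04 × 3.1 = 1601 J
Total: 16255 + 574004 + 106850 + 83809 + 1601 = 782519 J = 783 kJ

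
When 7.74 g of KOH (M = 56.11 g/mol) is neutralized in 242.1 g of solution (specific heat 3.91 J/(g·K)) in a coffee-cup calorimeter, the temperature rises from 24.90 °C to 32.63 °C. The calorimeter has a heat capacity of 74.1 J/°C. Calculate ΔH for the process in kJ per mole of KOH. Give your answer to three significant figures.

|ΔT| = |32.63 − 24.90| = 7.73 °C
|q_surr| = (242.1 × 3.91 + 74.1) × 7.73 = 1020.711 × 7.73 = 7890 J
n(KOH) = 7.74 / 56.11 = 0.1379 mol
Temperature rose, so q_rxn = −|q_surr| = -7.890 kJ
ΔH = q_rxn / n = -57.22 kJ/mol

ΔH = -57.2 kJ/mol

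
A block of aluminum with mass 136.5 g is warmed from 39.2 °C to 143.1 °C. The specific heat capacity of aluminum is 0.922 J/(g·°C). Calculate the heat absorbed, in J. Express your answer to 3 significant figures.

q = 13100 J

q = m c ΔT = 136.5 × 0.922 × (143.1 − 39.2)
q = 136.5 × 0.922 × 103.9 = 13080 J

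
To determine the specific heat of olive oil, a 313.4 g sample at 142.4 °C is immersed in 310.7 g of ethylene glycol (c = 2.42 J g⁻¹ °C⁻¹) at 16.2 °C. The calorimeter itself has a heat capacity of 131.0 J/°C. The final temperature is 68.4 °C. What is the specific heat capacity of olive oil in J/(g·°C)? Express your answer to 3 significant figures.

q_gained = (310.7 × 2.42 + 131.0) × (68.4 − 16.2) = 46090 J
q_lost = 313.4 × c × (142.4 − 68.4) = 23191.6 c
Set equal: c = 46090 / 23191.6 = 1.99 J/(g·°C)

c = 1.99 J/(g·°C)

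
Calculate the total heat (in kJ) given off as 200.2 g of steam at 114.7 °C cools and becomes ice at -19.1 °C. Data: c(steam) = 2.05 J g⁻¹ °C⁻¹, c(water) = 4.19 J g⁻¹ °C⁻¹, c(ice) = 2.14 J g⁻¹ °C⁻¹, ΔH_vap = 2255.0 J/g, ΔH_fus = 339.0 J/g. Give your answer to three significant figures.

q1 (cool steam 114.7→100 °C): 200.2 × 2.05 × 14.7 = 6033 J
q2 (condense at 100 °C): 200.2 × 2255.0 = 451451 J
q3 (cool water 100→0 °C): 200.2 × 4.19 × 100.0 = 83884 J
q4 (freeze at 0 °C): 200.2 × 339.0 = 67868 J
q5 (cool ice 0→-19.1 °C): 200.2 × 2.14 × 19.1 = 8183 J
Total: 6033 + 451451 + 83884 + 67868 + 8183 = 617419 J = 617 kJ

q = 617 kJ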